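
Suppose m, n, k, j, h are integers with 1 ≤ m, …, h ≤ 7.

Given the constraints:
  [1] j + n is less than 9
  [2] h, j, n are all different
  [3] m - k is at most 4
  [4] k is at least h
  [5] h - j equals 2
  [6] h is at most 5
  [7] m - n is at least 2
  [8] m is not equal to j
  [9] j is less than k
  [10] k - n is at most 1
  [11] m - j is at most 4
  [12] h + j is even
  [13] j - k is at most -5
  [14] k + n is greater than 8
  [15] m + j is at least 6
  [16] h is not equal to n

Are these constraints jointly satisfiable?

Constraints 7, 10, 11, and 13 give k − j ≥ 5, j − m ≥ -4, m − n ≥ 2, n − k ≥ -1.
Adding all 4 inequalities: the left sides telescope to 0, and the right sides sum to 5 + (-4) + 2 + (-1) = 2. So 0 ≥ 2, which is false.

Unsatisfiable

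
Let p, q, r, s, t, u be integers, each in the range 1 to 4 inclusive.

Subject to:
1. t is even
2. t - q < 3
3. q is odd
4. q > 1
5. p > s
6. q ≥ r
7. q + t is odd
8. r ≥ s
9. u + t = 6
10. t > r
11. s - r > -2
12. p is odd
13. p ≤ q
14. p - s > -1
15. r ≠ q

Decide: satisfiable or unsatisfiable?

Try p = 3, q = 3, r = 1, s = 1, t = 4, u = 2.
Check constraint 2: t - q = 1; constraint 9: u + t = 6; constraint 11: s - r = 0. The remaining constraints are straightforward to verify.

Satisfiable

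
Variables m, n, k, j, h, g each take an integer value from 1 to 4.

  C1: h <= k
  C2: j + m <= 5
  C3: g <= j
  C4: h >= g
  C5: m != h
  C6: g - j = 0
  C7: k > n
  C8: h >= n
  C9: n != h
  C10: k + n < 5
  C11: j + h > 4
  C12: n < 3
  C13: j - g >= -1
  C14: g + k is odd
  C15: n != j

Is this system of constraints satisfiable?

The assignment m = 1, n = 1, k = 3, j = 2, h = 3, g = 2 works:
  constraint 2 holds since j + m = 3.
  constraint 6 holds since g - j = 0.
  constraint 10 holds since k + n = 4.
The rest check out directly.

Satisfiable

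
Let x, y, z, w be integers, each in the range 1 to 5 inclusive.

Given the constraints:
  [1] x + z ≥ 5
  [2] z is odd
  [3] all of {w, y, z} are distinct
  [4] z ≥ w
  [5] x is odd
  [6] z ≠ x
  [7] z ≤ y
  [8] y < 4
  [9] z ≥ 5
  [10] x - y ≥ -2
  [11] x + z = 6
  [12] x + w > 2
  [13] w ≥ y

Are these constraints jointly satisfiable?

From constraints 7 and 9: y ≥ z and z ≥ 5, so y ≥ 5. From constraint 8: y ≤ 3. But 3 < 5, so no value of y works.

Unsatisfiable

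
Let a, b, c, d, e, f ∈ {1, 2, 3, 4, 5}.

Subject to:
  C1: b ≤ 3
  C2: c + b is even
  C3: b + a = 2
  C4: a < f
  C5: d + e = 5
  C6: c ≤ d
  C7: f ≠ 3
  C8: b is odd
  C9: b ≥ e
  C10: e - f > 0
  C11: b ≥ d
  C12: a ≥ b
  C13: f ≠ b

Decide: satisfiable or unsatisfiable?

Constraints 4, 9, 10, and 12 give a < f, f < e, e ≤ b, b ≤ a. Chaining: a < f < e ≤ b ≤ a, which forces a < a — impossible.

Unsatisfiable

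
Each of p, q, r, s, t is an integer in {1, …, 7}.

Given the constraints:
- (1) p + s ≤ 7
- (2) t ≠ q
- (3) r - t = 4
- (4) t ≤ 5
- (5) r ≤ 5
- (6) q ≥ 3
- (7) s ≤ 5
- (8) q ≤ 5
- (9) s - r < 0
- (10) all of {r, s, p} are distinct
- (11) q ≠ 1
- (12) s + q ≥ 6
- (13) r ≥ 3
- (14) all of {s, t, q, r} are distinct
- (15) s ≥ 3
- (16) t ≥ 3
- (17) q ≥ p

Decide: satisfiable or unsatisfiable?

Constraints 4, 5, 6, 7, 8, 13, 15, and 16 confine each of s, t, q, r to the 3 values {3, …, 5}.
Constraint 14 requires all 4 of them to be distinct, but only 3 values are available — impossible by the pigeonhole principle.

Unsatisfiable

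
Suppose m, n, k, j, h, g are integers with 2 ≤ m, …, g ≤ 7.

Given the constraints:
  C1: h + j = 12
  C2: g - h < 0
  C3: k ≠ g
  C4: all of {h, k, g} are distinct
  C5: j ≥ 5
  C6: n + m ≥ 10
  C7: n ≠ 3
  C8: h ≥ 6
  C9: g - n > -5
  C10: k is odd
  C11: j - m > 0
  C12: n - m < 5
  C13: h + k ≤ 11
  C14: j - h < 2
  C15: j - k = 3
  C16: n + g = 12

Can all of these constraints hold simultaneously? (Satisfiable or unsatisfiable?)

One satisfying assignment is m = 3, n = 7, k = 3, j = 6, h = 6, g = 5.
For the less obvious constraints — constraint 1: h + j = 12; constraint 2: g - h = -1 — and the others hold by inspection.

Satisfiable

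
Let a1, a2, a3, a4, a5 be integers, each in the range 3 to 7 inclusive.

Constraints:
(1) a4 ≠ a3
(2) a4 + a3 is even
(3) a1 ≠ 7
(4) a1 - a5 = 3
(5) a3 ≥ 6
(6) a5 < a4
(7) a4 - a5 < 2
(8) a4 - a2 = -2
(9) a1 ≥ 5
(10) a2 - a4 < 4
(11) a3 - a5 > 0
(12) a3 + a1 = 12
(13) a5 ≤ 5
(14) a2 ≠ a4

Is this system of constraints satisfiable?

One satisfying assignment is a1 = 6, a2 = 6, a3 = 6, a4 = 4, a5 = 3.
For the less obvious constraints — constraint 4: a1 - a5 = 3; constraint 7: a4 - a5 = 1 — and the others hold by inspection.

Satisfiable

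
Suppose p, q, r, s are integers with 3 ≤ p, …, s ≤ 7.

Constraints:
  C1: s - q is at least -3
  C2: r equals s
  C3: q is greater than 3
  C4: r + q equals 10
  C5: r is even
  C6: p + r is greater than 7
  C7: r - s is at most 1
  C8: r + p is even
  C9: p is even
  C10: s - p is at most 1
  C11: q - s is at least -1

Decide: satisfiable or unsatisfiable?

One satisfying assignment is p = 6, q = 6, r = 4, s = 4.
For the less obvious constraints — constraint 1: s - q = -2; constraint 4: r + q = 10 — and the others hold by inspection.

Satisfiable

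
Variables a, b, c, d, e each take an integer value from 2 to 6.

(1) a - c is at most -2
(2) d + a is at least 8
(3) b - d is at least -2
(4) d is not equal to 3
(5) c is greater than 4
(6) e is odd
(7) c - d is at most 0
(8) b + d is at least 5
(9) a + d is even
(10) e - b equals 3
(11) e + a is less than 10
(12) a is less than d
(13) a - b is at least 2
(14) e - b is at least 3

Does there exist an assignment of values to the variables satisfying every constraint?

Constraints 1, 3, 7, and 13 give d − c ≥ 0, c − a ≥ 2, a − b ≥ 2, b − d ≥ -2.
Adding all 4 inequalities: the left sides telescope to 0, and the right sides sum to 0 + 2 + 2 + (-2) = 2. So 0 ≥ 2, which is false.

Unsatisfiable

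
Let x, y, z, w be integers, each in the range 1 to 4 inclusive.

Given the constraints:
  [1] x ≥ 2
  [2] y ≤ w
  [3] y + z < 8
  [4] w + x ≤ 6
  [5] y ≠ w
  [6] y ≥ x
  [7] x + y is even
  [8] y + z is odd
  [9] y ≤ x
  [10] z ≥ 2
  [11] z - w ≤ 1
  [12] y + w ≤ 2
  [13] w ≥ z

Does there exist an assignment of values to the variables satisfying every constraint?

From constraints 1 and 6: y ≥ x ≥ 2. From constraints 10 and 13: w ≥ z ≥ 2. Hence y + w ≥ 4. But constraint 12 requires y + w ≤ 2, and 2 < 4. Contradiction.

Unsatisfiable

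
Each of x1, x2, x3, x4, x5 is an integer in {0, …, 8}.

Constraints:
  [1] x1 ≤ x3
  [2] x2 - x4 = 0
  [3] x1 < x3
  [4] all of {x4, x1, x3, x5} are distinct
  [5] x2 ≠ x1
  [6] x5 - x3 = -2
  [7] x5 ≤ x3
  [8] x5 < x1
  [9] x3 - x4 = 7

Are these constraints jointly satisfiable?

The assignment x1 = 6, x2 = 0, x3 = 7, x4 = 0, x5 = 5 works:
  constraint 2 holds since x2 - x4 = 0.
  constraint 6 holds since x5 - x3 = -2.
The rest check out directly.

Satisfiable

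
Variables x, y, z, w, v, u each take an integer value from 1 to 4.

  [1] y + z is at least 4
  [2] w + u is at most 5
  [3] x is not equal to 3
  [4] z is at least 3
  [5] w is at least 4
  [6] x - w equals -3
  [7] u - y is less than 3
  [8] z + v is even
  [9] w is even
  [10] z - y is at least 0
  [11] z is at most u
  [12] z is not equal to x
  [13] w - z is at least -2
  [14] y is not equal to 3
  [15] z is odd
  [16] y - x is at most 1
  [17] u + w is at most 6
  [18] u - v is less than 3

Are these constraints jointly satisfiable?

From constraints 4 and 11: u ≥ z ≥ 3. From constraint 5: w ≥ 4. Hence u + w ≥ 7. But constraint 17 requires u + w ≤ 6, and 6 < 7. Contradiction.

Unsatisfiable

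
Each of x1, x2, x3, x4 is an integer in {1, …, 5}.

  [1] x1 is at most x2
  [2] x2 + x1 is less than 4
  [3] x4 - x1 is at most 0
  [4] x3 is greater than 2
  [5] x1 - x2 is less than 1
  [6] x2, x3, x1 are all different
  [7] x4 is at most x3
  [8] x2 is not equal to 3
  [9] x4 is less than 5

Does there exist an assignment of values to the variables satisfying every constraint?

Satisfiable

Setting (x1, x2, x3, x4) = (1, 2, 5, 1) satisfies everything: constraint 2: x2 + x1 = 3; constraint 3: x4 - x1 = 0, and the others follow.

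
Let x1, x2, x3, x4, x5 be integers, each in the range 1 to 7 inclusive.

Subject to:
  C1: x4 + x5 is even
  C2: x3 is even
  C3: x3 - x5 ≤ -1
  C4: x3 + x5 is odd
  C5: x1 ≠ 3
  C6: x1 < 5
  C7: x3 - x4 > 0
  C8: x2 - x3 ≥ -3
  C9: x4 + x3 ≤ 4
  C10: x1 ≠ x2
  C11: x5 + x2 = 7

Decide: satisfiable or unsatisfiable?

Satisfiable

Take x1 = 4, x2 = 2, x3 = 2, x4 = 1, x5 = 5. Then constraint 3: x3 - x5 = -3; constraint 7: x3 - x4 = 1, and every other listed constraint is also met.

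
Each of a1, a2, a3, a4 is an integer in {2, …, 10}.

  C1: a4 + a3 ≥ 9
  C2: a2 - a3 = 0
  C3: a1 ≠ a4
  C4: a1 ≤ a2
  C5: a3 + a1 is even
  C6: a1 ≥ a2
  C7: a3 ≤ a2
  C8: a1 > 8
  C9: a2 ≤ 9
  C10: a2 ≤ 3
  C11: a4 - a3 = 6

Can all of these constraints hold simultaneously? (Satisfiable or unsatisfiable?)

From constraint 8: a1 ≥ 9. From constraints 4 and 10: a1 ≤ a2 and a2 ≤ 3, so a1 ≤ 3. But 3 < 9, so no value of a1 works.

Unsatisfiable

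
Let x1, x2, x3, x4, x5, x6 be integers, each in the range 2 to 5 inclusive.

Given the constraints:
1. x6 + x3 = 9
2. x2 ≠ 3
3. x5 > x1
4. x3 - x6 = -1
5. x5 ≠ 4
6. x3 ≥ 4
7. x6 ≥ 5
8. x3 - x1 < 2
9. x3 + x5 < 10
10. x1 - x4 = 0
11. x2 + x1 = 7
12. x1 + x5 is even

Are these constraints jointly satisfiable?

One satisfying assignment is x1 = 3, x2 = 4, x3 = 4, x4 = 3, x5 = 5, x6 = 5.
For the less obvious constraints — constraint 1: x6 + x3 = 9; constraint 4: x3 - x6 = -1 — and the others hold by inspection.

Satisfiable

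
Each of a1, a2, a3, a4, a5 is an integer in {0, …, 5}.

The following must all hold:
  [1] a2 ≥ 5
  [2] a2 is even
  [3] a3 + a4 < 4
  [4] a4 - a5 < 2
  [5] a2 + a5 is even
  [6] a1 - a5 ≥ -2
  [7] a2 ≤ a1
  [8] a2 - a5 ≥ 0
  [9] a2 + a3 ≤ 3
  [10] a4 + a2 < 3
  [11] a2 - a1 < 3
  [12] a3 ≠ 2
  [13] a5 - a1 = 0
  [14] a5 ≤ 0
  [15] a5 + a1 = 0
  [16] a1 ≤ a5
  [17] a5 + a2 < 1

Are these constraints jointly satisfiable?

Unsatisfiable

From constraints 1 and 7: a1 ≥ a2 and a2 ≥ 5, so a1 ≥ 5. From constraints 14 and 16: a1 ≤ a5 and a5 ≤ 0, so a1 ≤ 0. But 0 < 5, so no value of a1 works.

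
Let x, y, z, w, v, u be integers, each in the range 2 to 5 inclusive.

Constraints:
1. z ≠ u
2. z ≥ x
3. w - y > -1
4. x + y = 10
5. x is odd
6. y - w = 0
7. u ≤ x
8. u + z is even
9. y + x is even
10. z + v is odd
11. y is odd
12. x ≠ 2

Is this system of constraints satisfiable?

One satisfying assignment is x = 5, y = 5, z = 5, w = 5, v = 4, u = 3.
For the less obvious constraints — constraint 3: w - y = 0; constraint 4: x + y = 10; constraint 6: y - w = 0 — and the others hold by inspection.

Satisfiable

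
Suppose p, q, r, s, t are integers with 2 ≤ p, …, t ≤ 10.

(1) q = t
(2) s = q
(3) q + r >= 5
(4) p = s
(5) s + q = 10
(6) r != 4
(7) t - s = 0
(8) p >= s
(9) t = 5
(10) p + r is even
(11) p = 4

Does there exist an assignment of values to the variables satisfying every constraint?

Constraint 11 fixes p = 4 and constraint 9 fixes t = 5. Constraints 1, 2, and 4 give p = s = q = t, so p = t. But 4 ≠ 5 — contradiction.

Unsatisfiable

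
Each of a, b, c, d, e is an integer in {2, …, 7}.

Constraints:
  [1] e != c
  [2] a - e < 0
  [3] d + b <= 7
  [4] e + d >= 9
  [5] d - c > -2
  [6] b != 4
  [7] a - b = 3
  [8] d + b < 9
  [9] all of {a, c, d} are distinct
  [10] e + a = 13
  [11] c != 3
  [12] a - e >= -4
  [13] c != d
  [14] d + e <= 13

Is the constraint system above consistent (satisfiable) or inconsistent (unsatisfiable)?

Satisfiable

The assignment a = 6, b = 3, c = 2, d = 3, e = 7 works:
  constraint 2 holds since a - e = -1.
  constraint 3 holds since d + b = 6.
The rest check out directly.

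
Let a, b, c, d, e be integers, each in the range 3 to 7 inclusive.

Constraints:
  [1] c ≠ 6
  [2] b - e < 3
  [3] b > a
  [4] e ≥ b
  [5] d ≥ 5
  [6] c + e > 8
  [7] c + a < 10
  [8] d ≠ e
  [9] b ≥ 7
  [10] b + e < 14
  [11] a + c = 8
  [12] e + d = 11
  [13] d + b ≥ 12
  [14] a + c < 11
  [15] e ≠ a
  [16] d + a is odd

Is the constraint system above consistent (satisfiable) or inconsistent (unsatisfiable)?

From constraints 4 and 9: e ≥ b ≥ 7. From constraint 5: d ≥ 5. Hence e + d ≥ 12. But constraint 12 requires e + d = 11, and 11 < 12. Contradiction.

Unsatisfiable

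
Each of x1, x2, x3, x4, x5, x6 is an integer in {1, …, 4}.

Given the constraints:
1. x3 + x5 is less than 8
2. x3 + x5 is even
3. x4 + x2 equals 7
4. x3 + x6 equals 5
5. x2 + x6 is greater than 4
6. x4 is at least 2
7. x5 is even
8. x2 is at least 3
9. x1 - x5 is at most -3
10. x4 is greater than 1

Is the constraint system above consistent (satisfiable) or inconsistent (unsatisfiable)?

Setting (x1, x2, x3, x4, x5, x6) = (1, 4, 2, 3, 4, 3) satisfies everything: constraint 1: x3 + x5 = 6; constraint 3: x4 + x2 = 7; constraint 4: x3 + x6 = 5, and the others follow.

Satisfiable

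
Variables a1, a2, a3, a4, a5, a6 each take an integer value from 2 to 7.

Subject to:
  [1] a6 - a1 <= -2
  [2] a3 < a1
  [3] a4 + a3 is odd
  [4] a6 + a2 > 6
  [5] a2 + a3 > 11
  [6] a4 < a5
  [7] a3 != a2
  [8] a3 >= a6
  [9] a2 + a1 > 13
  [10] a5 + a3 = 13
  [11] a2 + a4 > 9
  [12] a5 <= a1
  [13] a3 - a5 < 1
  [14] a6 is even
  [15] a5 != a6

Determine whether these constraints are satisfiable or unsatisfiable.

The assignment a1 = 7, a2 = 7, a3 = 6, a4 = 3, a5 = 7, a6 = 2 works:
  constraint 1 holds since a6 - a1 = -5.
  constraint 4 holds since a6 + a2 = 9.
  constraint 5 holds since a2 + a3 = 13.
The rest check out directly.

Satisfiable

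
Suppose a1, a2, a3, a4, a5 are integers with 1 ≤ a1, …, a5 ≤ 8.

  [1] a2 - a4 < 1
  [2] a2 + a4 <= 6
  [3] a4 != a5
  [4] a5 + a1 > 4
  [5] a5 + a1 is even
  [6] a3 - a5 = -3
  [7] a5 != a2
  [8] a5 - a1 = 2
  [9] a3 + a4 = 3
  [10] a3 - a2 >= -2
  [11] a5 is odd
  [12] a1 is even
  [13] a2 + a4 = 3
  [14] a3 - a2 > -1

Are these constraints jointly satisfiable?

Unsatisfiable

Constraint 11 makes a5 odd and constraint 12 makes a1 even, so a5 + a1 must be odd. Constraint 5 says a5 + a1 is even — contradiction.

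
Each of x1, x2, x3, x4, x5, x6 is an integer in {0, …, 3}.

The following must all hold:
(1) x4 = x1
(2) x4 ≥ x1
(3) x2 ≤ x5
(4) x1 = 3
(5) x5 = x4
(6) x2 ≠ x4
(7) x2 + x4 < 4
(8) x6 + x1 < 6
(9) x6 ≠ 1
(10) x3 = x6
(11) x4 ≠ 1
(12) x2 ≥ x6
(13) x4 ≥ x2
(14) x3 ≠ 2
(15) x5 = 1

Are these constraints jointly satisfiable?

Constraint 15 fixes x5 = 1 and constraint 4 fixes x1 = 3. Constraints 1 and 5 give x5 = x4 = x1, so x5 = x1. But 1 ≠ 3 — contradiction.

Unsatisfiable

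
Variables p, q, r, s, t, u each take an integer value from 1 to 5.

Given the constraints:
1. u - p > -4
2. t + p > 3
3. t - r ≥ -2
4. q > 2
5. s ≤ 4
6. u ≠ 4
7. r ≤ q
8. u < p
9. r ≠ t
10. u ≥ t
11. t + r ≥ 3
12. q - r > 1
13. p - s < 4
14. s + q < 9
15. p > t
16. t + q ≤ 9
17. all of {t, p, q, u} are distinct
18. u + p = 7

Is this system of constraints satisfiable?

Take p = 4, q = 5, r = 3, s = 2, t = 2, u = 3. Then constraint 1: u - p = -1; constraint 2: t + p = 6, and every other listed constraint is also met.

Satisfiable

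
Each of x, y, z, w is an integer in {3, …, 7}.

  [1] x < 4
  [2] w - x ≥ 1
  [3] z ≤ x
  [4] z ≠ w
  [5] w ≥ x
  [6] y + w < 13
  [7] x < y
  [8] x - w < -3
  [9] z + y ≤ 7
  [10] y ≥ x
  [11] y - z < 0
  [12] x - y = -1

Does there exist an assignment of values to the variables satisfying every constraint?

Unsatisfiable

Constraints 3, 7, and 11 give z ≤ x, x < y, y < z. Chaining: z ≤ x < y < z, which forces z < z — impossible.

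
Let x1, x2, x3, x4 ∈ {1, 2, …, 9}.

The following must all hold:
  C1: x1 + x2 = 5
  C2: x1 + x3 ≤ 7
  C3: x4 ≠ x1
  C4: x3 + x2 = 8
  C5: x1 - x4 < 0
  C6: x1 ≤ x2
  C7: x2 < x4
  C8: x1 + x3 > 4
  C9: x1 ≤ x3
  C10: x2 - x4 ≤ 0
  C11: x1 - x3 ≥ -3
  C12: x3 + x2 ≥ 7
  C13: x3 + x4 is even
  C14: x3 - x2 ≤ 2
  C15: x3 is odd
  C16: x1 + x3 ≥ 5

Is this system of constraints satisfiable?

Satisfiable

The assignment x1 = 2, x2 = 3, x3 = 5, x4 = 5 works:
  constraint 1 holds since x1 + x2 = 5.
  constraint 2 holds since x1 + x3 = 7.
  constraint 4 holds since x3 + x2 = 8.
The rest check out directly.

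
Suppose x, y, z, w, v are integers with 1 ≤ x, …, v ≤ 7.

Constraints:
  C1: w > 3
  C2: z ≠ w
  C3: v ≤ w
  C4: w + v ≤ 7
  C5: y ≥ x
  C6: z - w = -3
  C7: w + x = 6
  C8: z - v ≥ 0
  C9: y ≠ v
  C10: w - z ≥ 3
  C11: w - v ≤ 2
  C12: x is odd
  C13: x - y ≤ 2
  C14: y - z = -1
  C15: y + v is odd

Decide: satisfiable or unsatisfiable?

Unsatisfiable

Constraints 8, 10, and 11 give v − w ≥ -2, w − z ≥ 3, z − v ≥ 0.
Adding all 3 inequalities: the left sides telescope to 0, and the right sides sum to (-2) + 3 + 0 = 1. So 0 ≥ 1, which is false.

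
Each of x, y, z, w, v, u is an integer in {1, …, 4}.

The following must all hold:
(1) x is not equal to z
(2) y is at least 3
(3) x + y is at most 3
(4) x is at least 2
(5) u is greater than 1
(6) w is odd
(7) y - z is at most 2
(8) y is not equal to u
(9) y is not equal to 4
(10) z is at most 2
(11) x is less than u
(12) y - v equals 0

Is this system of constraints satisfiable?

From constraint 4: x ≥ 2. From constraint 2: y ≥ 3. Hence x + y ≥ 5. But constraint 3 requires x + y ≤ 3, and 3 < 5. Contradiction.

Unsatisfiable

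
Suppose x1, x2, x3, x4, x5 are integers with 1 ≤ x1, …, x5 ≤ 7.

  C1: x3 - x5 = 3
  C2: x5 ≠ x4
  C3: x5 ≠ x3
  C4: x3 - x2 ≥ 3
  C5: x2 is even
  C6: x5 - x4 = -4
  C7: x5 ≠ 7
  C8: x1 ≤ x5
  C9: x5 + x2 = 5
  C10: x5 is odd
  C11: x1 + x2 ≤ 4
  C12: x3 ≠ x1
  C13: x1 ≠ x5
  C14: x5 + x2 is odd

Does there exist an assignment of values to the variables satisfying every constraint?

Try x1 = 2, x2 = 2, x3 = 6, x4 = 7, x5 = 3.
Check constraint 1: x3 - x5 = 3; constraint 4: x3 - x2 = 4; constraint 6: x5 - x4 = -4. The remaining constraints are straightforward to verify.

Satisfiable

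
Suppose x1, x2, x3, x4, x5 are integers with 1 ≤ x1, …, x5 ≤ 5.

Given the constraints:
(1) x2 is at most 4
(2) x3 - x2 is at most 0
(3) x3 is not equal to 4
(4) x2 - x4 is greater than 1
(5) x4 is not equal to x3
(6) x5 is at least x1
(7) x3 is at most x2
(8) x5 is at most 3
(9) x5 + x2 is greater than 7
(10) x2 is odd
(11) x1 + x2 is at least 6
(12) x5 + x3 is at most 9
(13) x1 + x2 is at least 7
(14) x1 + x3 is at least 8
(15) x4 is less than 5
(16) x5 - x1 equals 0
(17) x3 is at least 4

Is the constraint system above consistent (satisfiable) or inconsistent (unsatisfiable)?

Unsatisfiable

From constraints 6 and 8: x1 ≤ x5 ≤ 3. From constraints 1 and 7: x3 ≤ x2 ≤ 4. Hence x1 + x3 ≤ 7. But constraint 14 requires x1 + x3 ≥ 8, and 8 > 7. Contradiction.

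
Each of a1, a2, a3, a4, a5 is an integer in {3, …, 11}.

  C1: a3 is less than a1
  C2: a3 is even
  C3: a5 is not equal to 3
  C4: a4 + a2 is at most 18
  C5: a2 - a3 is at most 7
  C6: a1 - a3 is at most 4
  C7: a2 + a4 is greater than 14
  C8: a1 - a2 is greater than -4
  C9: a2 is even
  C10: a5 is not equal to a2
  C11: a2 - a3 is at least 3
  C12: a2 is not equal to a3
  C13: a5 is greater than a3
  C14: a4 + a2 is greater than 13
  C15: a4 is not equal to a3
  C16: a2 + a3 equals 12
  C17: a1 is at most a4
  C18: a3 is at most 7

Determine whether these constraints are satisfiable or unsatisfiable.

Satisfiable

Try a1 = 5, a2 = 8, a3 = 4, a4 = 7, a5 = 10.
Check constraint 4: a4 + a2 = 15; constraint 5: a2 - a3 = 4; constraint 6: a1 - a3 = 1. The remaining constraints are straightforward to verify.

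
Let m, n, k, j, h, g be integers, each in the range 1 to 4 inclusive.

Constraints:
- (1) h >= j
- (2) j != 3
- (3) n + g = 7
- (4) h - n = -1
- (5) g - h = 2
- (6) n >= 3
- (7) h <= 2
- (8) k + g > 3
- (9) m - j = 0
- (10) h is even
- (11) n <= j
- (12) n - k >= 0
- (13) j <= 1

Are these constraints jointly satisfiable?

Unsatisfiable

From constraints 6 and 11: j ≥ n and n ≥ 3, so j ≥ 3. From constraints 1 and 7: j ≤ h and h ≤ 2, so j ≤ 2. But 2 < 3, so no value of j works.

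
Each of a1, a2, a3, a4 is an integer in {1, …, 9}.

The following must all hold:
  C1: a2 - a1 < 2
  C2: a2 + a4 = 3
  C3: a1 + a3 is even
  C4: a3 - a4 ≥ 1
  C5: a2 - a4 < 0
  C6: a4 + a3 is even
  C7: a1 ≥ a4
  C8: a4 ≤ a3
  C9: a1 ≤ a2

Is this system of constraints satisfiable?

Unsatisfiable

Constraints 5, 7, and 9 give a4 ≤ a1, a1 ≤ a2, a2 < a4. Chaining: a4 ≤ a1 ≤ a2 < a4, which forces a4 < a4 — impossible.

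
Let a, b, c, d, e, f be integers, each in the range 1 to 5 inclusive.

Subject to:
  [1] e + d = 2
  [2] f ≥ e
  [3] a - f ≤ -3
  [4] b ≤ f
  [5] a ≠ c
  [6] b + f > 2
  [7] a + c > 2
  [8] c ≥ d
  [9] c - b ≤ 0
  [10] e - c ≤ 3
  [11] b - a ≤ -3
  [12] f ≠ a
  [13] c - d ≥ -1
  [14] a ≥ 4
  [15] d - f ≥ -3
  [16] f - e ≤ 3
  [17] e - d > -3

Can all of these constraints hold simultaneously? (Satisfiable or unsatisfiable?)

Constraints 3, 9, 11, 13, and 15 give d − f ≥ -3, f − a ≥ 3, a − b ≥ 3, b − c ≥ 0, c − d ≥ -1.
Adding all 5 inequalities: the left sides telescope to 0, and the right sides sum to (-3) + 3 + 3 + 0 + (-1) = 2. So 0 ≥ 2, which is false.

Unsatisfiable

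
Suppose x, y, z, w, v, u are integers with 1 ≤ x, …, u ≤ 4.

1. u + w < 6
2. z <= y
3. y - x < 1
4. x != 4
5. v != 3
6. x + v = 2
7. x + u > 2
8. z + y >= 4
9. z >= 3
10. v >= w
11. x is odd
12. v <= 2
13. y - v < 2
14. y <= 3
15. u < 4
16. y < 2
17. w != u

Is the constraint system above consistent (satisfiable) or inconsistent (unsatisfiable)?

From constraints 2 and 9: y ≥ z and z ≥ 3, so y ≥ 3. From constraint 16: y ≤ 1. But 1 < 3, so no value of y works.

Unsatisfiable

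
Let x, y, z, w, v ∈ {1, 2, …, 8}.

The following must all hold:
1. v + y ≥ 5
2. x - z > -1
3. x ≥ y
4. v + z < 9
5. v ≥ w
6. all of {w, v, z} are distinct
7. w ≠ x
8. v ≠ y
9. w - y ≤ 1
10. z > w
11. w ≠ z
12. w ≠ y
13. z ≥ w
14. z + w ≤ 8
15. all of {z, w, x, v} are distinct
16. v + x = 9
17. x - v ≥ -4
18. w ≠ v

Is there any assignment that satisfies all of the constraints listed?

Take x = 4, y = 3, z = 3, w = 2, v = 5. Then constraint 1: v + y = 8; constraint 2: x - z = 1, and every other listed constraint is also met.

Satisfiable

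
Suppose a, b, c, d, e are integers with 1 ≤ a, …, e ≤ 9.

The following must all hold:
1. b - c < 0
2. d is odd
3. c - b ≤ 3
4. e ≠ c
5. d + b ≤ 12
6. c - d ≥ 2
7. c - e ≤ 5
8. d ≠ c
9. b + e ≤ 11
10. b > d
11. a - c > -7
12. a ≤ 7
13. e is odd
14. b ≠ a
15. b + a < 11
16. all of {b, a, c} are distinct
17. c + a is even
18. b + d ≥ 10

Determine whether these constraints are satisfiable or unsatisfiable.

Try a = 3, b = 6, c = 7, d = 5, e = 3.
Check constraint 1: b - c = -1; constraint 3: c - b = 1. The remaining constraints are straightforward to verify.

Satisfiable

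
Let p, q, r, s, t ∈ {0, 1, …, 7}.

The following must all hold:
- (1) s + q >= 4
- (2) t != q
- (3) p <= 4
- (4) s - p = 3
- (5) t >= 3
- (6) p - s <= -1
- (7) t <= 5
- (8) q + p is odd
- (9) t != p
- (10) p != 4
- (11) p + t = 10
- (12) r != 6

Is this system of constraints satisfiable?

From constraint 3: p ≤ 4. From constraint 7: t ≤ 5. Hence p + t ≤ 9. But constraint 11 requires p + t = 10, and 10 > 9. Contradiction.

Unsatisfiable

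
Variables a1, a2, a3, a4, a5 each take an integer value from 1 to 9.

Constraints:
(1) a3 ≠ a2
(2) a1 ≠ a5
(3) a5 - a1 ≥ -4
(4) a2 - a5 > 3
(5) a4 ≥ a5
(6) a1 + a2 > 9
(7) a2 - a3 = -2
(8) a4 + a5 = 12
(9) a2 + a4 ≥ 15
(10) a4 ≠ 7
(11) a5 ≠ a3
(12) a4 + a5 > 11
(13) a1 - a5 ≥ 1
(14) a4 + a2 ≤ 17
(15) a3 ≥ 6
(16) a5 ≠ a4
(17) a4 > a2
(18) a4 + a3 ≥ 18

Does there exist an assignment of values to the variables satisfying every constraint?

Try a1 = 5, a2 = 7, a3 = 9, a4 = 9, a5 = 3.
Check constraint 3: a5 - a1 = -2; constraint 4: a2 - a5 = 4. The remaining constraints are straightforward to verify.

Satisfiable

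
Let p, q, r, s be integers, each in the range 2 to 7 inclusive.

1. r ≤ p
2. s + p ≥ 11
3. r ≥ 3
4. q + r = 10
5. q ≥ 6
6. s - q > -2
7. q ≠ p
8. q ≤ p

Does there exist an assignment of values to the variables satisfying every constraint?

Satisfiable

The assignment p = 7, q = 6, r = 4, s = 5 works:
  constraint 2 holds since s + p = 12.
  constraint 4 holds since q + r = 10.
The rest check out directly.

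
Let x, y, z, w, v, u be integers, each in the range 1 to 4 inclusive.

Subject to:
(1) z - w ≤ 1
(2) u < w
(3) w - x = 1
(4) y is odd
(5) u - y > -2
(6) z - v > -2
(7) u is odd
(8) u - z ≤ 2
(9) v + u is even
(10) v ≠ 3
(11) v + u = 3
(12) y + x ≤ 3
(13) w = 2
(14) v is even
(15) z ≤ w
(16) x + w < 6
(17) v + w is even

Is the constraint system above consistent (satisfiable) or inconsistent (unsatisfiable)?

Constraint 14 makes v even and constraint 7 makes u odd, so v + u must be odd. Constraint 9 says v + u is even — contradiction.

Unsatisfiable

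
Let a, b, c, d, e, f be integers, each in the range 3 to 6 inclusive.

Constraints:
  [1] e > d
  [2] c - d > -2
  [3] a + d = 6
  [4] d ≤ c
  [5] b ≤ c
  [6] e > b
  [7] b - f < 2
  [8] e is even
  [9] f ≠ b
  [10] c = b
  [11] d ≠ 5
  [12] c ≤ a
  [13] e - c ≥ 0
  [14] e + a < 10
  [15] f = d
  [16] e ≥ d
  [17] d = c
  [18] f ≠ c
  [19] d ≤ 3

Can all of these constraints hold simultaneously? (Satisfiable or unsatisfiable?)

Unsatisfiable

From constraints 10, 15, and 17, f = d = c = b, so f = b. But constraint 9 says f ≠ b. Contradiction.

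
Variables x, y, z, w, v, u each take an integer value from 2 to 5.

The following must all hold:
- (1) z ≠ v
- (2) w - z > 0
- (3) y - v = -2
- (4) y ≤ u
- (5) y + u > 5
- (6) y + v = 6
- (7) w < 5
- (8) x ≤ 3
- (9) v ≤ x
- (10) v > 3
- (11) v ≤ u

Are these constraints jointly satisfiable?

Unsatisfiable

From constraint 10: v ≥ 4. From constraints 8 and 9: v ≤ x and x ≤ 3, so v ≤ 3. But 3 < 4, so no value of v works.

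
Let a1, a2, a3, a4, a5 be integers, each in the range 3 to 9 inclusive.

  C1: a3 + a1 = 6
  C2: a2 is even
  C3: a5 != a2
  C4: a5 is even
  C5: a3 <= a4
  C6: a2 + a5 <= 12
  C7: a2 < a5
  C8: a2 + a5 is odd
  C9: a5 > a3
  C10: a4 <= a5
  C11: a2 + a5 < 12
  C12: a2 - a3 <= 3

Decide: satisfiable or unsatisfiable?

Unsatisfiable

Constraint 2 makes a2 even and constraint 4 makes a5 even, so a2 + a5 must be even. Constraint 8 says a2 + a5 is odd — contradiction.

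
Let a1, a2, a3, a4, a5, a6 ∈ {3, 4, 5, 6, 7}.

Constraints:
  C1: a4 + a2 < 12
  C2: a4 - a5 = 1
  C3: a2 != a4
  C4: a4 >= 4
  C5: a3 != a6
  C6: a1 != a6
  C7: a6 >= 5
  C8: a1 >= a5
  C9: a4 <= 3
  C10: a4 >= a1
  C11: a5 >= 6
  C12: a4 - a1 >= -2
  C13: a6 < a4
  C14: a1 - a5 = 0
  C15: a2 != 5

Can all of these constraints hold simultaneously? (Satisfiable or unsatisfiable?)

From constraints 8 and 11: a1 ≥ a5 and a5 ≥ 6, so a1 ≥ 6. From constraints 9 and 10: a1 ≤ a4 and a4 ≤ 3, so a1 ≤ 3. But 3 < 6, so no value of a1 works.

Unsatisfiable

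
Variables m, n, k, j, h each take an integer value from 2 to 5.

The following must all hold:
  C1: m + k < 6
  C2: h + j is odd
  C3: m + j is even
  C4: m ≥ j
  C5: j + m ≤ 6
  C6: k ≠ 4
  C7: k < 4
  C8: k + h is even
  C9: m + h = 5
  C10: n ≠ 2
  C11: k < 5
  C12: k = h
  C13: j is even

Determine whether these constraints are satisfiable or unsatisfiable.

Satisfiable

Setting (m, n, k, j, h) = (2, 4, 3, 2, 3) satisfies everything: constraint 1: m + k = 5; constraint 5: j + m = 4, and the others follow.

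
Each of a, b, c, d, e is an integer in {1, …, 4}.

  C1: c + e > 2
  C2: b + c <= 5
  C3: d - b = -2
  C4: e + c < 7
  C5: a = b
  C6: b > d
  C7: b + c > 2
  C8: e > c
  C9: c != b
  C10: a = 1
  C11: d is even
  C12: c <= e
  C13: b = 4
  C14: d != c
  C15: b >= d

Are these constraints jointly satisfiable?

Unsatisfiable

Constraint 10 fixes a = 1 and constraint 13 fixes b = 4, but constraint 5 requires a = b. Since 1 ≠ 4, contradiction.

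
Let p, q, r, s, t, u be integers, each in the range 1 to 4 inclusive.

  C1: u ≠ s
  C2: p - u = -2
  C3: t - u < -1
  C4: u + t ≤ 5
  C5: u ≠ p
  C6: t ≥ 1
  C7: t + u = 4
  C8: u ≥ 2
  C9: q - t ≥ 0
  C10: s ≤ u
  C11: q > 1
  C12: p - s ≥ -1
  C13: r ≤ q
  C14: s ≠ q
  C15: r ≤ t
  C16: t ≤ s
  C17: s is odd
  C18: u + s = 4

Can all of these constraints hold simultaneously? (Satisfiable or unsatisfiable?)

Satisfiable

Try p = 1, q = 4, r = 1, s = 1, t = 1, u = 3.
Check constraint 2: p - u = -2; constraint 3: t - u = -2; constraint 4: u + t = 4. The remaining constraints are straightforward to verify.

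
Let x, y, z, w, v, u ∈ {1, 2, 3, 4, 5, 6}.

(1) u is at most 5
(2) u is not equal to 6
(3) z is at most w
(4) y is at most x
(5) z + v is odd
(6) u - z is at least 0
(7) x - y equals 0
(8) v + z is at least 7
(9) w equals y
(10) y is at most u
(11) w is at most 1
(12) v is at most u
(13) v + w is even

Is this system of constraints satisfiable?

Unsatisfiable

From constraints 1 and 12: v ≤ u ≤ 5. From constraints 3 and 11: z ≤ w ≤ 1. Hence v + z ≤ 6. But constraint 8 requires v + z ≥ 7, and 7 > 6. Contradiction.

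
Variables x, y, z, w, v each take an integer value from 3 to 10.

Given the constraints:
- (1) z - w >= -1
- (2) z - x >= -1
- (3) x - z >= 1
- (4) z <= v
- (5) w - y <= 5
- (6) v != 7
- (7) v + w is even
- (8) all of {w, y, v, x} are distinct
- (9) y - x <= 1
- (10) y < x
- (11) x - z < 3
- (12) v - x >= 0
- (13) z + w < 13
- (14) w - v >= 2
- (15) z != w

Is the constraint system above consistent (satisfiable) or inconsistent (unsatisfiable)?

Constraints 1, 3, 12, and 14 give x − z ≥ 1, z − w ≥ -1, w − v ≥ 2, v − x ≥ 0.
Adding all 4 inequalities: the left sides telescope to 0, and the right sides sum to 1 + (-1) + 2 + 0 = 2. So 0 ≥ 2, which is false.

Unsatisfiable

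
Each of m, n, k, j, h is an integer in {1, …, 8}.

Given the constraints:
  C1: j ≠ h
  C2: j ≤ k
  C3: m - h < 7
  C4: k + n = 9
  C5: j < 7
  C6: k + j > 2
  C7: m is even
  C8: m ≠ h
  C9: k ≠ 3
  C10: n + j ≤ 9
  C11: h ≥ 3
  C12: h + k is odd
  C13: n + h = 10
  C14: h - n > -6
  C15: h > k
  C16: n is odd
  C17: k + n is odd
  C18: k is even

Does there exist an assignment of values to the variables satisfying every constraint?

Satisfiable

One satisfying assignment is m = 8, n = 7, k = 2, j = 2, h = 3.
For the less obvious constraints — constraint 3: m - h = 5; constraint 4: k + n = 9; constraint 6: k + j = 4 — and the others hold by inspection.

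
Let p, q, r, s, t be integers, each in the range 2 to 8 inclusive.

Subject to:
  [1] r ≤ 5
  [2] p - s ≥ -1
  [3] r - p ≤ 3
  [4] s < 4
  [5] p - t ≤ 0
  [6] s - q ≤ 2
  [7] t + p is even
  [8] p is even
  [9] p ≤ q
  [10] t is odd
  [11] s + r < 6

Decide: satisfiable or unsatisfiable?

Constraint 10 makes t odd and constraint 8 makes p even, so t + p must be odd. Constraint 7 says t + p is even — contradiction.

Unsatisfiable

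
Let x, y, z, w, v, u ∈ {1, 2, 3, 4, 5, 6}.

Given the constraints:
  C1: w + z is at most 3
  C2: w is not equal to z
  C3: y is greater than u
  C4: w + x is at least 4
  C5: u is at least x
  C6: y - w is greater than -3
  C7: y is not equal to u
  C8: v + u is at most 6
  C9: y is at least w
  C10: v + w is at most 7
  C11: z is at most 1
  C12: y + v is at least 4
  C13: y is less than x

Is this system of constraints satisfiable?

Unsatisfiable

Constraints 3, 5, and 13 give x ≤ u, u < y, y < x. Chaining: x ≤ u < y < x, which forces x < x — impossible.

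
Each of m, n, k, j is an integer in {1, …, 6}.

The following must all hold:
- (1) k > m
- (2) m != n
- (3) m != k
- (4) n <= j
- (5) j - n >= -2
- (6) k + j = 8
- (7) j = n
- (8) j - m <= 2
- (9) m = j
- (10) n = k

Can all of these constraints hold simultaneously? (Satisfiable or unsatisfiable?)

Unsatisfiable

From constraints 7, 9, and 10, m = j = n = k, so m = k. But constraint 3 says m ≠ k. Contradiction.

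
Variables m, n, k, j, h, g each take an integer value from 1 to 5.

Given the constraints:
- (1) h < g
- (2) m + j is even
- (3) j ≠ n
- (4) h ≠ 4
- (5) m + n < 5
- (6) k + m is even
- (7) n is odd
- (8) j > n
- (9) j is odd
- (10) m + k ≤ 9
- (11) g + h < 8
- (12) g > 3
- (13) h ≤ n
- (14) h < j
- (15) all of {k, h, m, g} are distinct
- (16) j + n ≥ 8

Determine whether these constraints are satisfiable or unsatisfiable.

Satisfiable

One satisfying assignment is m = 1, n = 3, k = 5, j = 5, h = 2, g = 4.
For the less obvious constraints — constraint 5: m + n = 4; constraint 10: m + k = 6; constraint 11: g + h = 6 — and the others hold by inspection.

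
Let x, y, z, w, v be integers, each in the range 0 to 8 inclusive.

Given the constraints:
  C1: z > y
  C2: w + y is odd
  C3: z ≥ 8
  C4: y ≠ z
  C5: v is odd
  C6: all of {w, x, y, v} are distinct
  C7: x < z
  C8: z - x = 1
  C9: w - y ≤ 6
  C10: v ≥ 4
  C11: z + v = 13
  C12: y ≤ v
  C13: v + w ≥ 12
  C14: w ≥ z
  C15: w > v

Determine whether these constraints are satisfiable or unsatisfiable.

Setting (x, y, z, w, v) = (7, 3, 8, 8, 5) satisfies everything: constraint 8: z - x = 1; constraint 9: w - y = 5; constraint 11: z + v = 13, and the others follow.

Satisfiable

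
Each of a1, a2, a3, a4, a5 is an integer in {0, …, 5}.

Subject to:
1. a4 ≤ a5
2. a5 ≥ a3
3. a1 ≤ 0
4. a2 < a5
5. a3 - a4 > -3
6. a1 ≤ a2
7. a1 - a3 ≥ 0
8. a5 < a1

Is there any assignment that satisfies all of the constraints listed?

Constraints 4, 6, and 8 give a5 < a1, a1 ≤ a2, a2 < a5. Chaining: a5 < a1 ≤ a2 < a5, which forces a5 < a5 — impossible.

Unsatisfiable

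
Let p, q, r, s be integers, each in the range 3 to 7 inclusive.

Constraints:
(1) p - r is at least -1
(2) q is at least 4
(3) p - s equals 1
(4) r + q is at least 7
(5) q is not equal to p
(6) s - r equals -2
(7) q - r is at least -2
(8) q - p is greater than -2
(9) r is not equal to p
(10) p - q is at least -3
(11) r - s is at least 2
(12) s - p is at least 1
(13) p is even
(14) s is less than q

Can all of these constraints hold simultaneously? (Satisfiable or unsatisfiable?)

Constraints 1, 11, and 12 give s − p ≥ 1, p − r ≥ -1, r − s ≥ 2.
Adding all 3 inequalities: the left sides telescope to 0, and the right sides sum to 1 + (-1) + 2 = 2. So 0 ≥ 2, which is false.

Unsatisfiable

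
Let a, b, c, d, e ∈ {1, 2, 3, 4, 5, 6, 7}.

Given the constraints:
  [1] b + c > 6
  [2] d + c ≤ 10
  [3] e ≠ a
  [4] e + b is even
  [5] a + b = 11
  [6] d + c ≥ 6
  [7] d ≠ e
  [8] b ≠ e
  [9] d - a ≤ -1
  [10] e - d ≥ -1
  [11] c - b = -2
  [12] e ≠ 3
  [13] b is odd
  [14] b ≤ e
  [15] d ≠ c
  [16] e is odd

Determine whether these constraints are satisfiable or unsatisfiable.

Setting (a, b, c, d, e) = (6, 5, 3, 5, 7) satisfies everything: constraint 1: b + c = 8; constraint 2: d + c = 8, and the others follow.

Satisfiable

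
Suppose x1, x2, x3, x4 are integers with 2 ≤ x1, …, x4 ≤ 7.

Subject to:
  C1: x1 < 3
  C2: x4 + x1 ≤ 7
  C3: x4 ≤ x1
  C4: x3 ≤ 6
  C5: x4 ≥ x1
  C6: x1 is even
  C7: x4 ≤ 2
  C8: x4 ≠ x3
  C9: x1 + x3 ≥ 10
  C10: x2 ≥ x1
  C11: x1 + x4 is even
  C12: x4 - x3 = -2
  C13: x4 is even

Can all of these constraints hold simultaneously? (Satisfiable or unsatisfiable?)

Unsatisfiable

From constraints 5 and 7: x1 ≤ x4 ≤ 2. From constraint 4: x3 ≤ 6. Hence x1 + x3 ≤ 8. But constraint 9 requires x1 + x3 ≥ 10, and 10 > 8. Contradiction.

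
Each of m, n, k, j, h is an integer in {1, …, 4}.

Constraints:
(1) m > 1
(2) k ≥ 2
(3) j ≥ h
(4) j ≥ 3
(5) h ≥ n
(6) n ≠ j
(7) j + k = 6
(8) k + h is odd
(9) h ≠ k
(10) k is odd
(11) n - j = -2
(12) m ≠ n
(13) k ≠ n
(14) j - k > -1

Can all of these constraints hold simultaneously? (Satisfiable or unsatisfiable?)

Satisfiable

Take m = 4, n = 1, k = 3, j = 3, h = 2. Then constraint 7: j + k = 6; constraint 11: n - j = -2, and every other listed constraint is also met.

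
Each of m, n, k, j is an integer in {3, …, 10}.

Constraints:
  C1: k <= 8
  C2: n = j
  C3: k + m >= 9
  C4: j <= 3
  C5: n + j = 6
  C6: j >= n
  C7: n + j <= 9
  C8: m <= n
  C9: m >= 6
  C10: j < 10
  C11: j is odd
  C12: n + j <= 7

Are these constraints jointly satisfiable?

Unsatisfiable

From constraints 8 and 9: n ≥ m and m ≥ 6, so n ≥ 6. From constraints 4 and 6: n ≤ j and j ≤ 3, so n ≤ 3. But 3 < 6, so no value of n works.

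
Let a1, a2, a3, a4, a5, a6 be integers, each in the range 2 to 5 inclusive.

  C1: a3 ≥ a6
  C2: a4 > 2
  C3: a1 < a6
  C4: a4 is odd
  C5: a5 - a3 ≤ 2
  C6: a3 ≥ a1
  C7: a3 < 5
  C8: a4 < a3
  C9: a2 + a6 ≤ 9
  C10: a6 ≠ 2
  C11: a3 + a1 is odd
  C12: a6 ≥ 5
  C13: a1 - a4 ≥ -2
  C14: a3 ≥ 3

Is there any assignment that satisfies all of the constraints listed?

From constraints 1 and 12: a3 ≥ a6 and a6 ≥ 5, so a3 ≥ 5. From constraint 7: a3 ≤ 4. But 4 < 5, so no value of a3 works.

Unsatisfiable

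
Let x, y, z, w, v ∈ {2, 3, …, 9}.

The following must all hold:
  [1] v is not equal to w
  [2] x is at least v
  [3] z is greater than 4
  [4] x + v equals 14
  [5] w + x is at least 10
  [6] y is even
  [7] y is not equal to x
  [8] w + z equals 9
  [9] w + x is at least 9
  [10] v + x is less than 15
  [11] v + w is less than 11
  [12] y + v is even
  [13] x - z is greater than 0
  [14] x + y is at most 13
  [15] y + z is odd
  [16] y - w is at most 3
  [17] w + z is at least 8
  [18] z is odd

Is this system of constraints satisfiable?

Satisfiable

The assignment x = 8, y = 4, z = 5, w = 4, v = 6 works:
  constraint 4 holds since x + v = 14.
  constraint 5 holds since w + x = 12.
The rest check out directly.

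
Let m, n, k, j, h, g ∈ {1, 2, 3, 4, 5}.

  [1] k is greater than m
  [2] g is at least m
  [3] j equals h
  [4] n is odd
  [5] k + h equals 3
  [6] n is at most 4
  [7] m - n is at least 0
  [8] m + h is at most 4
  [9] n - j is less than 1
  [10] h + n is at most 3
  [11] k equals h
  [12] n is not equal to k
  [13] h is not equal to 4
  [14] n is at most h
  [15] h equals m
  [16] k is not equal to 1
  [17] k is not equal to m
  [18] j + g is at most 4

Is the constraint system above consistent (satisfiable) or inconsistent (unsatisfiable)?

From constraints 11 and 15, k = h = m, so k = m. But constraint 17 says k ≠ m. Contradiction.

Unsatisfiable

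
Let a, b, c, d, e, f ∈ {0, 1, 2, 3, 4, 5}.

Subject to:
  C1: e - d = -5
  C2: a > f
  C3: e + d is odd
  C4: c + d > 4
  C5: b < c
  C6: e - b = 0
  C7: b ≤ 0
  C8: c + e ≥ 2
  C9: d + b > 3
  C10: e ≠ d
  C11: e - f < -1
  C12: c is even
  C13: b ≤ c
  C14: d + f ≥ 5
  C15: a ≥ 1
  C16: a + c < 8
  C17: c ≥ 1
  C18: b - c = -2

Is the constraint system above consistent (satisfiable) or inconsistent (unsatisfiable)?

Try a = 3, b = 0, c = 2, d = 5, e = 0, f = 2.
Check constraint 1: e - d = -5; constraint 4: c + d = 7. The remaining constraints are straightforward to verify.

Satisfiable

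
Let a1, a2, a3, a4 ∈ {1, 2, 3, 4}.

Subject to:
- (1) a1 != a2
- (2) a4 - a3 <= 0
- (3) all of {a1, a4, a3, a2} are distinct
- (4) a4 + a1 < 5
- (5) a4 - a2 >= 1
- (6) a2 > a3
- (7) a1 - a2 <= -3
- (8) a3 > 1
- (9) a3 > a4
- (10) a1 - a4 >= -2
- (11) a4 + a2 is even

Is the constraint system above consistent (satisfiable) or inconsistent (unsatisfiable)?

Unsatisfiable

Constraints 5, 7, and 10 give a1 − a4 ≥ -2, a4 − a2 ≥ 1, a2 − a1 ≥ 3.
Adding all 3 inequalities: the left sides telescope to 0, and the right sides sum to (-2) + 1 + 3 = 2. So 0 ≥ 2, which is false.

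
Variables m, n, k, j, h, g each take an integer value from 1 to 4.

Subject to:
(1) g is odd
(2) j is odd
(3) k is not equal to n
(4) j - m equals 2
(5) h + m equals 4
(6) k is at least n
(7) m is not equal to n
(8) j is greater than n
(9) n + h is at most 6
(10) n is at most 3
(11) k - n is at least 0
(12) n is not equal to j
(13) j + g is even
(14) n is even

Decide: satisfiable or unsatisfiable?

Setting (m, n, k, j, h, g) = (1, 2, 3, 3, 3, 1) satisfies everything: constraint 4: j - m = 2; constraint 5: h + m = 4; constraint 9: n + h = 5, and the others follow.

Satisfiable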